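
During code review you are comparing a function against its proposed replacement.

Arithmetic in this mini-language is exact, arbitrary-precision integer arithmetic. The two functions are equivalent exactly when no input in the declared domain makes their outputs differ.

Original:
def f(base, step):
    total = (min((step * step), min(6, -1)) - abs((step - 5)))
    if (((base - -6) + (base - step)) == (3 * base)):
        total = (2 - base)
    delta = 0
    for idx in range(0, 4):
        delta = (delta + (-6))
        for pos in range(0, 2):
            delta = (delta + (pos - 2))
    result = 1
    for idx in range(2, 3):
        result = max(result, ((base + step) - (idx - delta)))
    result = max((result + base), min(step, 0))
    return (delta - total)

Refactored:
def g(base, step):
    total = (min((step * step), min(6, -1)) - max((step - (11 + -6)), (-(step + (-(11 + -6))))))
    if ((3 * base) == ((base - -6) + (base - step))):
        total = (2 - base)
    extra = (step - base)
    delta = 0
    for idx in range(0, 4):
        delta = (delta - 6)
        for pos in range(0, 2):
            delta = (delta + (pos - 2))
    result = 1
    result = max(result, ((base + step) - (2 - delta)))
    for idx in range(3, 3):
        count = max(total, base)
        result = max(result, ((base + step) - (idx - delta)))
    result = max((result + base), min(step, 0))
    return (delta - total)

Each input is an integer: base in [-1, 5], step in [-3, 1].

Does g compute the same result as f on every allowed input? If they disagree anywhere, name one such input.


Equivalent — the differences include min/max/abs usage differs; constant usage differs; statement counts differ; loop structure differs; arithmetic usage differs; local variable names differ, yet no declared input distinguishes the two.
One worked example (base=3, step=-3) — f: total=-9, then (((base - -6) + (base - step)) == (3 * base)) is false, then delta=0, then (idx=0), then delta=-6, then (pos=0), then delta=-8, then (pos=1), then delta=-9, then (idx=1), then delta=-15, then (pos=0), then delta=-17, then (pos=1), then delta=-18, then (idx=2), then delta=-24, then (pos=0), then delta=-26, then (pos=1), then delta=-27, then (idx=3), then delta=-33, then (pos=0), then delta=-35, then (pos=1), then delta=-36, then result=1, then (idx=2), then result=1, then result=4, then returns -27; g: total=-9, then ((3 * base) == ((base - -6) + (base - step))) is false, then extra=-6, then delta=0, then (idx=0), then delta=-6, then (pos=0), then delta=-8, then (pos=1), then delta=-9, then (idx=1), then delta=-15, then (pos=0), then delta=-17, then (pos=1), then delta=-18, then (idx=2), then delta=-24, then (pos=0), then delta=-26, then (pos=1), then delta=-27, then (idx=3), then delta=-33, then (pos=0), then delta=-35, then (pos=1), then delta=-36, then result=1, then result=1, then the loop over idx runs zero times, then result=4, then returns -27; agreement on -27.
Sweeping the whole domain (35 inputs) finds no disagreement.
verdict: equivalent


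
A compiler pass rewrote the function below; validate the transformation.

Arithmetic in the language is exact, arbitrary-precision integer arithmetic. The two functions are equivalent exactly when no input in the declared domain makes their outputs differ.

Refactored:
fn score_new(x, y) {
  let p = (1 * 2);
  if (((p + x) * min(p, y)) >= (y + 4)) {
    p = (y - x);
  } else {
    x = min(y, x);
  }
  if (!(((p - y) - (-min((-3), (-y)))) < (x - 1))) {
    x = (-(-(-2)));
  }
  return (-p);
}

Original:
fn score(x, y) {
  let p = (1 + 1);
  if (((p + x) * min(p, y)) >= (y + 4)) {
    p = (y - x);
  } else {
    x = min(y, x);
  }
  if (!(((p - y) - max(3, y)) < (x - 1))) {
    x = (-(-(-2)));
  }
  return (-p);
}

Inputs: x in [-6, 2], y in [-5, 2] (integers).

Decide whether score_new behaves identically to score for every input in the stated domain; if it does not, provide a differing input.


Behavior is preserved: although min/max/abs usage differs, constant usage differs, arithmetic usage differs, the outputs never diverge.
Spot check at x=0, y=-2 — score: p := 2 | (((p + x) * min(p, y)) >= (y + 4)): false | x := -2 | (!(((p - y) - max(3, y)) < (x - 1))): true | x := -2 | result -2. score_new: p := 2 | (((p + x) * min(p, y)) >= (y + 4)): false | x := -2 | (!(((p - y) - (-min((-3), (-y)))) < (x - 1))): true | x := -2 | result -2. Both give -2.
Checked all 72 inputs in the declared domain: the outputs agree on every one.
verdict: equivalent


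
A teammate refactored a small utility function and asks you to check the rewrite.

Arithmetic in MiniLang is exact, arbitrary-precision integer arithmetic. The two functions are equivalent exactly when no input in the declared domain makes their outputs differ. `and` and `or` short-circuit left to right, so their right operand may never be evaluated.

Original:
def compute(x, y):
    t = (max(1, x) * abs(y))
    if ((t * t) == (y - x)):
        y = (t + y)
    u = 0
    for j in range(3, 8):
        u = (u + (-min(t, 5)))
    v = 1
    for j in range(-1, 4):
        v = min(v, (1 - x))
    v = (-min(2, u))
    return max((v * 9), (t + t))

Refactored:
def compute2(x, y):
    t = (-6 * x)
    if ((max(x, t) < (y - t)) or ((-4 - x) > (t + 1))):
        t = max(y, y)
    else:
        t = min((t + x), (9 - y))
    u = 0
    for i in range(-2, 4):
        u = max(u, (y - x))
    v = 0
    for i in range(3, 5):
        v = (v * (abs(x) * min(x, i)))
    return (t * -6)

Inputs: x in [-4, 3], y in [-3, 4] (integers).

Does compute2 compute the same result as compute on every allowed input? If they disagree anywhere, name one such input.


There is a counterexample at x=-4, y=-3: 135 on one side, -72 on the other.
compute: t = 3; ((t * t) == (y - x)) -> false; u = 0; [j=3]; u = -3; [j=4]; u = -6; [j=5]; u = -9; [j=6]; u = -12; [j=7]; u = -15; v = 1; [j=-1]; v = 1; [j=0]; v = 1; [j=1]; v = 1; [j=2]; v = 1; [j=3]; v = 1; v = 15; return 135
compute2: t = 24; ((max(x, t) < (y - t)) or ((-4 - x) > (t + 1))) -> false; t = 12; u = 0; [i=-2]; u = 1; [i=-1]; u = 1; [i=0]; u = 1; [i=1]; u = 1; [i=2]; u = 1; [i=3]; u = 1; v = 0; [i=3]; v = 0; [i=4]; v = 0; return -72
verdict: not equivalent; witness: x=-4, y=-3


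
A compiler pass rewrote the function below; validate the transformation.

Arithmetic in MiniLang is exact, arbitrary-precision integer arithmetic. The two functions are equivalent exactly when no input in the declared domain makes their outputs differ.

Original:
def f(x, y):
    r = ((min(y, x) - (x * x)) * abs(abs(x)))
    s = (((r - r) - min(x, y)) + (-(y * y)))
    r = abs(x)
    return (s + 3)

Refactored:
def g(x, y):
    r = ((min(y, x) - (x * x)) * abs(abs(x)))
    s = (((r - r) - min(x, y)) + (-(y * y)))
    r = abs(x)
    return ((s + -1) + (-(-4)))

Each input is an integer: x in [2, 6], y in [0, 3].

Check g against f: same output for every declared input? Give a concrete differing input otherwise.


Behavior is preserved: although constant usage differs; also arithmetic usage differs, the outputs never diverge.
One worked example (x=3, y=0) — f: r=-27, then s=0, then r=3, then returns 3; g: r=-27, then s=0, then r=3, then returns 3; agreement on 3.
Sweeping the whole domain (20 inputs) finds no disagreement.
verdict: equivalent


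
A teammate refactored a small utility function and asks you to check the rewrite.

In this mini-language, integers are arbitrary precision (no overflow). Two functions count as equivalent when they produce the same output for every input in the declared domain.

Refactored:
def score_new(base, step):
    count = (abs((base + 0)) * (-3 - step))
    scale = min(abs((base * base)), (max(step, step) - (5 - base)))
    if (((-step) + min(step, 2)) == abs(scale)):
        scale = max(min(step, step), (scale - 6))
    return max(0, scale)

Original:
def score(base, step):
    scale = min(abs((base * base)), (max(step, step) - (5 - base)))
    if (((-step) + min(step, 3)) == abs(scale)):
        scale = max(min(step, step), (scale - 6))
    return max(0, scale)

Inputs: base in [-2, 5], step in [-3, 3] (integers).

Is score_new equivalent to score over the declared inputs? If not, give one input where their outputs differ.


Take base=2, step=3.
score: scale becomes 0; next (((-step) + min(step, 3)) == abs(scale)) evaluates to true; next scale becomes 3; next final value 3
score_new: count becomes -12; next scale becomes 0; next (((-step) + min(step, 2)) == abs(scale)) evaluates to false; next final value 0
3 against 0: the behavior changed.
verdict: not equivalent; witness: base=2, step=3


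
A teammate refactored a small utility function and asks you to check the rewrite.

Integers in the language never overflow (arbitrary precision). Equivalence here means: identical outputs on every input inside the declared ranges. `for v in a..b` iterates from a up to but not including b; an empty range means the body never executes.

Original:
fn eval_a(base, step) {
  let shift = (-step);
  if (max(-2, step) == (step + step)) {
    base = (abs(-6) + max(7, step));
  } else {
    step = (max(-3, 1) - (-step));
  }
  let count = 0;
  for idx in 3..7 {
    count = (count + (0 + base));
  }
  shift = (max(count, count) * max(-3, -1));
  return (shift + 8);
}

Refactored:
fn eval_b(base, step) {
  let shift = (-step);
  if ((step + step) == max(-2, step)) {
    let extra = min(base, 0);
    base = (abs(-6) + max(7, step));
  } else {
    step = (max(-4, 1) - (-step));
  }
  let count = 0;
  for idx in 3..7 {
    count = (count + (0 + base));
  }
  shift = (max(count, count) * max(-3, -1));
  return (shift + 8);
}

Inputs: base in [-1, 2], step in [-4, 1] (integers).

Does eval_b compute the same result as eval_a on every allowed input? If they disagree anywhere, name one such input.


Equivalent. The suspicious edit (`-3` became `-4`) never changes the result for any input inside the declared domain.
Checked all 24 inputs in the declared domain: the outputs agree on every one.
As a probe, take base=1, step=-3: eval_a runs shift := 3 | (max(-2, step) == (step + step)): false | step := -2 | count := 0 | iter idx=3: | count := 1 | iter idx=4: | count := 2 | iter idx=5: | count := 3 | iter idx=6: | count := 4 | shift := -4 | result 4; eval_b runs shift := 3 | ((step + step) == max(-2, step)): false | step := -2 | count := 0 | iter idx=3: | count := 1 | iter idx=4: | count := 2 | iter idx=5: | count := 3 | iter idx=6: | count := 4 | shift := -4 | result 4; both end at 4.
verdict: equivalent


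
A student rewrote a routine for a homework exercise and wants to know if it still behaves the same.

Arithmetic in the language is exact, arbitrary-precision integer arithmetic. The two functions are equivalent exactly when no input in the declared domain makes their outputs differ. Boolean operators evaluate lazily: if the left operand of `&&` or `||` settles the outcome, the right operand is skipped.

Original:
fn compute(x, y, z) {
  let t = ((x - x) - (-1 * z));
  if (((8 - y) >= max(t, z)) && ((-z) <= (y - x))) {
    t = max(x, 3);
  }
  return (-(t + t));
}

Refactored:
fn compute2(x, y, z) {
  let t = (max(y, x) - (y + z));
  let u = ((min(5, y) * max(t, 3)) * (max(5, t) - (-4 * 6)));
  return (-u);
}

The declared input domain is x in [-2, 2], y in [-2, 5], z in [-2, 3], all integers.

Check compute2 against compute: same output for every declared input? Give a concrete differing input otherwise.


There is a counterexample at x=-2, y=-2, z=-2: 4 on one side, 174 on the other.
compute: t = -2; (((8 - y) >= max(t, z)) && ((-z) <= (y - x))) -> false; return 4
compute2: t = 2; u = -174; return 174
verdict: not equivalent; witness: x=-2, y=-2, z=-2


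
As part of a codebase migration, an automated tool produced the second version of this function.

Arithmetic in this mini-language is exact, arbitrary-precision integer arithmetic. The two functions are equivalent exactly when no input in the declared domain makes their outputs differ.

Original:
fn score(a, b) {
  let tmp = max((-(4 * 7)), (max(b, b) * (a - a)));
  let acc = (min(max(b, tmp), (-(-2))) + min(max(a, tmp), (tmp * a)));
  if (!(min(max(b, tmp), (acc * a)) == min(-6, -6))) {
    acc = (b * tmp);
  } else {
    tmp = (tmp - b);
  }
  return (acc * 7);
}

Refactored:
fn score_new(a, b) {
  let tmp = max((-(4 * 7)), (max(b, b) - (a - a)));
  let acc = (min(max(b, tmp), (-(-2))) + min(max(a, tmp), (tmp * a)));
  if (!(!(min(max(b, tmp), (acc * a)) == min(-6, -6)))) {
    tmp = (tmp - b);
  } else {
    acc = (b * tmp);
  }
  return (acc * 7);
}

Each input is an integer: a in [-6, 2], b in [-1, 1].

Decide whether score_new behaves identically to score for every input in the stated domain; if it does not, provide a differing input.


Input a=-6, b=-1: 0 from score versus 7 from score_new.
verdict: not equivalent; witness: a=-6, b=-1


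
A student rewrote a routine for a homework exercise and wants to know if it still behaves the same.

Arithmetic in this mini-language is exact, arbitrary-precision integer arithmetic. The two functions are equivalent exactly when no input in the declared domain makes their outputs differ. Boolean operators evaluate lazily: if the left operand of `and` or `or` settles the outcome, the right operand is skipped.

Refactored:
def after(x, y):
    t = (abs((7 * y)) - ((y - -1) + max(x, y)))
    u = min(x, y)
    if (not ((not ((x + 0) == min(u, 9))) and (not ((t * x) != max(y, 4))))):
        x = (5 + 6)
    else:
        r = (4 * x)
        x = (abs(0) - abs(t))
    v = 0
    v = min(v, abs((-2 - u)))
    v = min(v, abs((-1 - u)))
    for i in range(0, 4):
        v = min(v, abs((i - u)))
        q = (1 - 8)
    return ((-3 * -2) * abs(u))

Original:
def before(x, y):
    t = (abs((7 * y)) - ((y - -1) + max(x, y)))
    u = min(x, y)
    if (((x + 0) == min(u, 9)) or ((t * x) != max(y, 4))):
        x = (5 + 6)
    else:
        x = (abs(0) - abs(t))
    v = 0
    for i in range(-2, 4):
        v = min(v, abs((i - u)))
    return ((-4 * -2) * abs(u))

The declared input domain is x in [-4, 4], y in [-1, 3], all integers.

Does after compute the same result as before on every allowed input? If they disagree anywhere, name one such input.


Not equivalent: x=-4, y=-1 separates them (32 vs 24).
before: t becomes 8; next u becomes -4; next (((x + 0) == min(u, 9)) or ((t * x) != max(y, 4))) evaluates to true; next x becomes 11; next v becomes 0; next at i=-2:; next v becomes 0; next at i=-1:; next v becomes 0; next at i=0:; next v becomes 0; next at i=1:; next v becomes 0; next at i=2:; next v becomes 0; next at i=3:; next v becomes 0; next final value 32
after: t becomes 8; next u becomes -4; next (not ((not ((x + 0) == min(u, 9))) and (not ((t * x) != max(y, 4))))) evaluates to true; next x becomes 11; next v becomes 0; next v becomes 0; next v becomes 0; next at i=0:; next v becomes 0; next q becomes -7; next at i=1:; next v becomes 0; next q becomes -7; next at i=2:; next v becomes 0; next q becomes -7; next at i=3:; next v becomes 0; next q becomes -7; next final value 24
verdict: not equivalent; witness: x=-4, y=-1


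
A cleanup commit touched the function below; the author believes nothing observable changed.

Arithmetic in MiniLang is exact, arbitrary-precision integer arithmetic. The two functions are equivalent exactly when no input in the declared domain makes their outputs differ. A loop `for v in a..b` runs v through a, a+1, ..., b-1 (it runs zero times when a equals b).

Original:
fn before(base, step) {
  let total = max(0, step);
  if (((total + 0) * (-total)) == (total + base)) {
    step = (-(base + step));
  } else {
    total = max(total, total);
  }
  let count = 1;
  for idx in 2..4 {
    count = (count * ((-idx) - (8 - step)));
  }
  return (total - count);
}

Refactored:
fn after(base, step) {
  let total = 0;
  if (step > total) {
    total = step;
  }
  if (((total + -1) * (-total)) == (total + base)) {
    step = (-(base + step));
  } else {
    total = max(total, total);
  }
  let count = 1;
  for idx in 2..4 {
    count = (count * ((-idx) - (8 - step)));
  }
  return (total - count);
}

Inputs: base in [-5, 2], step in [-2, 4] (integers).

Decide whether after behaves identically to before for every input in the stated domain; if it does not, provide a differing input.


Not equivalent: base=-1, step=1 separates them (-89 vs -109).
before: total becomes 1; next (((total + 0) * (-total)) == (total + base)) evaluates to false; next total becomes 1; next count becomes 1; next at idx=2:; next count becomes -9; next at idx=3:; next count becomes 90; next final value -89
after: total becomes 0; next (step > total) evaluates to true; next total becomes 1; next (((total + -1) * (-total)) == (total + base)) evaluates to true; next step becomes 0; next count becomes 1; next at idx=2:; next count becomes -10; next at idx=3:; next count becomes 110; next final value -109
verdict: not equivalent; witness: base=-1, step=1


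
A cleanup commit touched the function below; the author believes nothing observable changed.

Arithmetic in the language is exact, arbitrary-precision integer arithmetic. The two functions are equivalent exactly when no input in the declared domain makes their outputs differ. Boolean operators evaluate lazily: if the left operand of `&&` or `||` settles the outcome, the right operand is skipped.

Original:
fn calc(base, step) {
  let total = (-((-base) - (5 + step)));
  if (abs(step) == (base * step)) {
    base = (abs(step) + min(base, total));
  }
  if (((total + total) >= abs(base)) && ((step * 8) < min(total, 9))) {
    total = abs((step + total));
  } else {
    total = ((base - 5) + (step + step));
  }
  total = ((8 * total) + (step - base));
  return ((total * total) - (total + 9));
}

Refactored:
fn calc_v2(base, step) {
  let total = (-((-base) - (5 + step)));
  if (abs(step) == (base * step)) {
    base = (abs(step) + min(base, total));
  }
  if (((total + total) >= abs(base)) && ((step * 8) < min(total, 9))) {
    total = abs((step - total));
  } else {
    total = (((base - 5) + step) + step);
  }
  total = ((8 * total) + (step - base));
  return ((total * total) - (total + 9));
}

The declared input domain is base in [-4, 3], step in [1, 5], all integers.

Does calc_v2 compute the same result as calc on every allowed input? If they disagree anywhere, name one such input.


Input base=3, step=1: 5997 from calc versus 3773 from calc_v2.
verdict: not equivalent; witness: base=3, step=1


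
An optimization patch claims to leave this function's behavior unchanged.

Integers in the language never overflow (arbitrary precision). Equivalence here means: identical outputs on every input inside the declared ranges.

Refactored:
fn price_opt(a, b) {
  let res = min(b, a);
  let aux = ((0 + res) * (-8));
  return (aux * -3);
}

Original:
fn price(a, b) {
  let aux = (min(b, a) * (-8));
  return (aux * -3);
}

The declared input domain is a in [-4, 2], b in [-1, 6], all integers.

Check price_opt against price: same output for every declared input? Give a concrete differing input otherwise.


Equivalent — the differences include arithmetic usage differs, local variable names differ, constant usage differs, statement counts differ, yet no declared input distinguishes the two.
As a probe, take a=-4, b=6: price runs aux = 32; return -96; price_opt runs res = -4; aux = 32; return -96; both end at -96.
Every one of the 56 inputs gives matching results.
verdict: equivalent


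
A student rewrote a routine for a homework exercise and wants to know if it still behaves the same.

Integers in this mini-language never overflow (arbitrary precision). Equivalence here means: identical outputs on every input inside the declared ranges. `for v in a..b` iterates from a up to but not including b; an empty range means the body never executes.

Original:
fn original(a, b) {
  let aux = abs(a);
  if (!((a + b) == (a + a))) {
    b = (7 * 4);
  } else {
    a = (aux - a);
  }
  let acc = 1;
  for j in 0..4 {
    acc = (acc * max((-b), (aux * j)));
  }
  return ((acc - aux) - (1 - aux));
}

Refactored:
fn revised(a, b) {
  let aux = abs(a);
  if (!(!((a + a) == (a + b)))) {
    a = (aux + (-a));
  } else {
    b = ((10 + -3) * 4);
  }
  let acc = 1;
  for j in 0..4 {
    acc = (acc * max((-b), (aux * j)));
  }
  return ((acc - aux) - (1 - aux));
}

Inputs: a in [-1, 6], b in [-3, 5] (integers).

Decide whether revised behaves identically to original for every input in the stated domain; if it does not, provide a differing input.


This is a faithful refactor — boolean connective usage differs, plus constant usage differs, plus arithmetic usage differs, but the computed results match everywhere.
Spot check at a=2, b=2 — original: aux := 2 | (!((a + b) == (a + a))): false | a := 0 | acc := 1 | iter j=0: | acc := 0 | iter j=1: | acc := 0 | iter j=2: | acc := 0 | iter j=3: | acc := 0 | result -1. revised: aux := 2 | (!(!((a + a) == (a + b)))): true | a := 0 | acc := 1 | iter j=0: | acc := 0 | iter j=1: | acc := 0 | iter j=2: | acc := 0 | iter j=3: | acc := 0 | result -1. Both give -1.
An exhaustive pass over the 72 declared inputs shows identical outputs.
verdict: equivalent


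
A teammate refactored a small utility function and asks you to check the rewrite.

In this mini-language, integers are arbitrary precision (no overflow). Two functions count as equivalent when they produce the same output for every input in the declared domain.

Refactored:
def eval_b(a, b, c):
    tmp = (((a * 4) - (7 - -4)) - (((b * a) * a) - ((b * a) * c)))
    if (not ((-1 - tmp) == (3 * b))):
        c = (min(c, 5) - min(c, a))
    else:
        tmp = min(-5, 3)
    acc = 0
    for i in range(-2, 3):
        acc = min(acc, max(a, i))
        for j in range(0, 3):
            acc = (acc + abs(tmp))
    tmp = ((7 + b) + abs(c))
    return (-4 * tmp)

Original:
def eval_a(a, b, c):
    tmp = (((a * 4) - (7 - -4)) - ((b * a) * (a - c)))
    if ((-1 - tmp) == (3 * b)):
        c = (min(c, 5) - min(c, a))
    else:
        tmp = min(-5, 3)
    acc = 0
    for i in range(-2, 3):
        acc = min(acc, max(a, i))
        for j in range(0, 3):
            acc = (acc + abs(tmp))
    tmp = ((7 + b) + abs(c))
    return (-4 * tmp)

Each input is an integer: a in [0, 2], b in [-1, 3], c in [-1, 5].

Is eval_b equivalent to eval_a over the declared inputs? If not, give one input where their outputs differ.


There is a counterexample at a=0, b=-1, c=-1: -28 on one side, -24 on the other.
eval_a: tmp := -11 | ((-1 - tmp) == (3 * b)): false | tmp := -5 | acc := 0 | iter i=-2: | acc := 0 | iter j=0: | acc := 5 | iter j=1: | acc := 10 | iter j=2: | acc := 15 | iter i=-1: | acc := 0 | iter j=0: | acc := 5 | iter j=1: | acc := 10 | iter j=2: | acc := 15 | iter i=0: | acc := 0 | iter j=0: | acc := 5 | iter j=1: | acc := 10 | iter j=2: | acc := 15 | iter i=1: | acc := 1 | iter j=0: | acc := 6 | iter j=1: | acc := 11 | iter j=2: | acc := 16 | iter i=2: | acc := 2 | iter j=0: | acc := 7 | iter j=1: | acc := 12 | iter j=2: | acc := 17 | tmp := 7 | result -28
eval_b: tmp := -11 | (not ((-1 - tmp) == (3 * b))): true | c := 0 | acc := 0 | iter i=-2: | acc := 0 | iter j=0: | acc := 11 | iter j=1: | acc := 22 | iter j=2: | acc := 33 | iter i=-1: | acc := 0 | iter j=0: | acc := 11 | iter j=1: | acc := 22 | iter j=2: | acc := 33 | iter i=0: | acc := 0 | iter j=0: | acc := 11 | iter j=1: | acc := 22 | iter j=2: | acc := 33 | iter i=1: | acc := 1 | iter j=0: | acc := 12 | iter j=1: | acc := 23 | iter j=2: | acc := 34 | iter i=2: | acc := 2 | iter j=0: | acc := 13 | iter j=1: | acc := 24 | iter j=2: | acc := 35 | tmp := 6 | result -24
verdict: not equivalent; witness: a=0, b=-1, c=-1


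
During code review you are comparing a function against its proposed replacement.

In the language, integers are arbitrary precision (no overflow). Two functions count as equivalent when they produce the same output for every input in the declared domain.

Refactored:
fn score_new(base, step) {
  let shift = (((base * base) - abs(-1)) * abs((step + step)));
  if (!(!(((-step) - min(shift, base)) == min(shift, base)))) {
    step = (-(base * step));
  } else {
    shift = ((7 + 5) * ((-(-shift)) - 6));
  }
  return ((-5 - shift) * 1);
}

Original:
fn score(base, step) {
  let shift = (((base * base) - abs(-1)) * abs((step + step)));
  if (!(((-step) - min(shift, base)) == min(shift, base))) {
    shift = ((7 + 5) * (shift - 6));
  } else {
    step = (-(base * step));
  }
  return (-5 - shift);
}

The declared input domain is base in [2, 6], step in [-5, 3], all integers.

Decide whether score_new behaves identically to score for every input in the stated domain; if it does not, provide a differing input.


This is a faithful refactor — boolean connective usage differs, and arithmetic usage differs, and constant usage differs, but the computed results match everywhere.
Tracing base=3, step=0: score: shift=0, then (!(((-step) - min(shift, base)) == min(shift, base))) is false, then step=0, then returns -5 | score_new: shift=0, then (!(!(((-step) - min(shift, base)) == min(shift, base)))) is true, then step=0, then returns -5 — matching result -5.
Sweeping the whole domain (45 inputs) finds no disagreement.
verdict: equivalent


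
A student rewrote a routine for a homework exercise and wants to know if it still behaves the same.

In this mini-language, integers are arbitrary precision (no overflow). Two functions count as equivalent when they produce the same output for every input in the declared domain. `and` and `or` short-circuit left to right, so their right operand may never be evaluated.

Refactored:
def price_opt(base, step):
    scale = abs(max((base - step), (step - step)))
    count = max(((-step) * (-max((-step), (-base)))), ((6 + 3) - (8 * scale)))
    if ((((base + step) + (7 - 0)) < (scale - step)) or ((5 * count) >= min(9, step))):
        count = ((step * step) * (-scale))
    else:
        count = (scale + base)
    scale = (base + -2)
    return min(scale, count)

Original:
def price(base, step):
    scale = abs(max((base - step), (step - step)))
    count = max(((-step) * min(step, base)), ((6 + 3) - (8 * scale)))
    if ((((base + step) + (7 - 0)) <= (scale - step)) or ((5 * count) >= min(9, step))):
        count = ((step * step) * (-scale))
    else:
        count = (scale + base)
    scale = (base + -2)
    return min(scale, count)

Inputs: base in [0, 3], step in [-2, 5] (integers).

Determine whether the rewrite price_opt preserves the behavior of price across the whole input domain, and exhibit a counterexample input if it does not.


The edit looks behavioral (`(((base + step) + (7 - 0)) <= (scale - step))` became `(((base + step) + (7 - 0)) < (scale - step))`), but over these ranges it never changes the outcome; all 32 inputs agree.
verdict: equivalent


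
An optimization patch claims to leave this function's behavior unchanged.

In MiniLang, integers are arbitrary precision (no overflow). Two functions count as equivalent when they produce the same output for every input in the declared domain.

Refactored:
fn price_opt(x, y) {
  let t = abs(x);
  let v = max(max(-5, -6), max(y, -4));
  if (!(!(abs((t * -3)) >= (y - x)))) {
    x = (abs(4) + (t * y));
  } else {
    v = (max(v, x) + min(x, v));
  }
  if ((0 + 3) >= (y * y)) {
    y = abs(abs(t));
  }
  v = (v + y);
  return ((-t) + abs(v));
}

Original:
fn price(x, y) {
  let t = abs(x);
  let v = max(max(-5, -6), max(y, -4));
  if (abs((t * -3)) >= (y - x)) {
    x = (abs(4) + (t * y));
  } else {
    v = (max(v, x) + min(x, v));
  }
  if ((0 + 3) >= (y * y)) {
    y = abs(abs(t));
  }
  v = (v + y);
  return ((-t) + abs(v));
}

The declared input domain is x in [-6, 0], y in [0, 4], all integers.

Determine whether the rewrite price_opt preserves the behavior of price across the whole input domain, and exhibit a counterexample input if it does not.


Behavior is preserved: although boolean connective usage differs, the outputs never diverge.
Spot check at x=-4, y=4 — price: t becomes 4; next v becomes 4; next (abs((t * -3)) >= (y - x)) evaluates to true; next x becomes 20; next ((0 + 3) >= (y * y)) evaluates to false; next v becomes 8; next final value 4. price_opt: t becomes 4; next v becomes 4; next (!(!(abs((t * -3)) >= (y - x)))) evaluates to true; next x becomes 20; next ((0 + 3) >= (y * y)) evaluates to false; next v becomes 8; next final value 4. Both give 4.
Sweeping the whole domain (35 inputs) finds no disagreement.
verdict: equivalent


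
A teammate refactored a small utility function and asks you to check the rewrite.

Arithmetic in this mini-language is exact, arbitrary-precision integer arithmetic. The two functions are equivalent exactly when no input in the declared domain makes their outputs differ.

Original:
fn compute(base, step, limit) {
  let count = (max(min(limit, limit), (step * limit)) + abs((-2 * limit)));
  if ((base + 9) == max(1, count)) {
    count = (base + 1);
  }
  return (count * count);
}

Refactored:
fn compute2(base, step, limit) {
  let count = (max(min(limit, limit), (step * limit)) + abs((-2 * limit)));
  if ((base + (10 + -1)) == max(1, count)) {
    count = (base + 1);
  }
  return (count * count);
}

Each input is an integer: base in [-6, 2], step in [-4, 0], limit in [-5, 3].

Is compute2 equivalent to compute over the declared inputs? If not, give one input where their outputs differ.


Equivalent — the differences include constant usage differs; also arithmetic usage differs, yet no declared input distinguishes the two.
Tracing base=-1, step=-3, limit=-2: compute: count = 10; ((base + 9) == max(1, count)) -> false; return 100 | compute2: count = 10; ((base + (10 + -1)) == max(1, count)) -> false; return 100 — matching result 100.
Sweeping the whole domain (405 inputs) finds no disagreement.
verdict: equivalent


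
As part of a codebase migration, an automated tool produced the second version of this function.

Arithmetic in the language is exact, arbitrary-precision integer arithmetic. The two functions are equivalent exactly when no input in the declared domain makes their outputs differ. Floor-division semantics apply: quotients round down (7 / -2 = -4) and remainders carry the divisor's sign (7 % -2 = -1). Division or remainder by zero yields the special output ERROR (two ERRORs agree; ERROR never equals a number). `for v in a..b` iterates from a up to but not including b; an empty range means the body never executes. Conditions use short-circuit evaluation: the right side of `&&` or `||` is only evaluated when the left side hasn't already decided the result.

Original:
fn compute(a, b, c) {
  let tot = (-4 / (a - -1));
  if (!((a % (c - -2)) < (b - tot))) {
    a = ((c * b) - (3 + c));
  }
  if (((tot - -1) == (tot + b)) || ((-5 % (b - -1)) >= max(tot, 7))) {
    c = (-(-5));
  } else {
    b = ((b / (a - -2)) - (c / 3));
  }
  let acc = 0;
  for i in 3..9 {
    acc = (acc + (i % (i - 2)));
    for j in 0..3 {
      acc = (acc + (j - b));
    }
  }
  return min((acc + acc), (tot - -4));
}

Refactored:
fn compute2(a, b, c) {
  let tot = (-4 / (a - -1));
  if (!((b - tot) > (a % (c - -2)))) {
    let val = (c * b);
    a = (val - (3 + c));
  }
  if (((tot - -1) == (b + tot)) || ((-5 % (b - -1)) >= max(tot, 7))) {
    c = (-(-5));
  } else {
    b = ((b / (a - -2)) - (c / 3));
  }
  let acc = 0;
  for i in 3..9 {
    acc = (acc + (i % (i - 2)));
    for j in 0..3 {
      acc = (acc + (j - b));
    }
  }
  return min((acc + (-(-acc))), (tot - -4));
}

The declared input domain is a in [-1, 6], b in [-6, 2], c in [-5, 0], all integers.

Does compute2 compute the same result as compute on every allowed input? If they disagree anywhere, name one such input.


The two are interchangeable: local variable names differ; and statement counts differ; and comparison usage differs, and every declared input agrees.
One worked example (a=3, b=1, c=0) — compute: tot := -1 | (!((a % (c - -2)) < (b - tot))): false | (((tot - -1) == (tot + b)) || ((-5 % (b - -1)) >= max(tot, 7))): true | c := 5 | acc := 0 | iter i=3: | acc := 0 | iter j=0: | acc := -1 | iter j=1: | acc := -1 | iter j=2: | acc := 0 | iter i=4: | acc := 0 | iter j=0: | acc := -1 | iter j=1: | acc := -1 | iter j=2: | acc := 0 | iter i=5: | acc := 2 | iter j=0: | acc := 1 | iter j=1: | acc := 1 | iter j=2: | acc := 2 | iter i=6: | acc := 4 | iter j=0: | acc := 3 | iter j=1: | acc := 3 | iter j=2: | acc := 4 | iter i=7: | acc := 6 | iter j=0: | acc := 5 | iter j=1: | acc := 5 | iter j=2: | acc := 6 | iter i=8: | acc := 8 | iter j=0: | acc := 7 | iter j=1: | acc := 7 | iter j=2: | acc := 8 | result 3; compute2: tot := -1 | (!((b - tot) > (a % (c - -2)))): false | (((tot - -1) == (b + tot)) || ((-5 % (b - -1)) >= max(tot, 7))): true | c := 5 | acc := 0 | iter i=3: | acc := 0 | iter j=0: | acc := -1 | iter j=1: | acc := -1 | iter j=2: | acc := 0 | iter i=4: | acc := 0 | iter j=0: | acc := -1 | iter j=1: | acc := -1 | iter j=2: | acc := 0 | iter i=5: | acc := 2 | iter j=0: | acc := 1 | iter j=1: | acc := 1 | iter j=2: | acc := 2 | iter i=6: | acc := 4 | iter j=0: | acc := 3 | iter j=1: | acc := 3 | iter j=2: | acc := 4 | iter i=7: | acc := 6 | iter j=0: | acc := 5 | iter j=1: | acc := 5 | iter j=2: | acc := 6 | iter i=8: | acc := 8 | iter j=0: | acc := 7 | iter j=1: | acc := 7 | iter j=2: | acc := 8 | result 3; agreement on 3.
Sweeping the whole domain (432 inputs) finds no disagreement.
verdict: equivalent


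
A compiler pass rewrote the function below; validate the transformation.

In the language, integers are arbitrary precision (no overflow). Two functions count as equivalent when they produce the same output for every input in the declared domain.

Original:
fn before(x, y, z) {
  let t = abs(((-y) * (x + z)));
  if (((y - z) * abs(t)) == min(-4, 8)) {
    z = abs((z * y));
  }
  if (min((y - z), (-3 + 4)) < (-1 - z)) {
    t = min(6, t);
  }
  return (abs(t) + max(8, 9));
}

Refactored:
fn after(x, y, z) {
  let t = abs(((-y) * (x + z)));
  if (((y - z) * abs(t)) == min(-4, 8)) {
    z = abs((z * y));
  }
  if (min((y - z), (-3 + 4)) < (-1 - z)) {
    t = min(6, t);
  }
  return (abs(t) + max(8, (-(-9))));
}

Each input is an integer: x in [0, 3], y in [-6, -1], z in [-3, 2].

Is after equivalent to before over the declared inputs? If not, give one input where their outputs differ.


Side by side, the visible changes include: same computation, different form.
Tracing x=3, y=-6, z=-3: before: t becomes 0; next (((y - z) * abs(t)) == min(-4, 8)) evaluates to false; next (min((y - z), (-3 + 4)) < (-1 - z)) evaluates to true; next t becomes 0; next final value 9 | after: t becomes 0; next (((y - z) * abs(t)) == min(-4, 8)) evaluates to false; next (min((y - z), (-3 + 4)) < (-1 - z)) evaluates to true; next t becomes 0; next final value 9 — matching result 9.
Sweeping the whole domain (144 inputs) finds no disagreement.
verdict: equivalent


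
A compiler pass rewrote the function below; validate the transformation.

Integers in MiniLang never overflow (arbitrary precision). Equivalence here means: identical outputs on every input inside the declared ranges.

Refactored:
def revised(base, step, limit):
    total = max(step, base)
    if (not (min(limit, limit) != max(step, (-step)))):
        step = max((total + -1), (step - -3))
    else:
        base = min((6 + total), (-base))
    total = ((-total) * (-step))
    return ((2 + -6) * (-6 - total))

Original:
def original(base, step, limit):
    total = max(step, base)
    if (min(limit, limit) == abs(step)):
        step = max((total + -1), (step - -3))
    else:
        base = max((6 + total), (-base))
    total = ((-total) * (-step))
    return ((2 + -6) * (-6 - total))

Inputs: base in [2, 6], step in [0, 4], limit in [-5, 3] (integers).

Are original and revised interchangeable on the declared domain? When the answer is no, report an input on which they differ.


Equivalent. The suspicious edit (`max((6 + total), (-base))` became `min((6 + total), (-base))`) never changes the result for any input inside the declared domain.
Checked all 225 inputs in the declared domain: the outputs agree on every one.
One worked example (base=5, step=4, limit=-3) — original: total=5, then (min(limit, limit) == abs(step)) is false, then base=11, then total=20, then returns 104; revised: total=5, then (not (min(limit, limit) != max(step, (-step)))) is false, then base=-5, then total=20, then returns 104; agreement on 104.
verdict: equivalent


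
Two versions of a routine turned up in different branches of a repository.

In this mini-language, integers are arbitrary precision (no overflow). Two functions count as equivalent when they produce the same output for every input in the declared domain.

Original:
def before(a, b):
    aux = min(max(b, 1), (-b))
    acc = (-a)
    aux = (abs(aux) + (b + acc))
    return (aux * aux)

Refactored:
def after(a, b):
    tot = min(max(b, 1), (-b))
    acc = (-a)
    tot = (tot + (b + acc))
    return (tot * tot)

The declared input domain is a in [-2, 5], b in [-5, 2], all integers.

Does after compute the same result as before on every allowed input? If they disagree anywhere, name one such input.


There is a counterexample at a=-2, b=1: 16 on one side, 4 on the other.
before: aux := -1 | acc := 2 | aux := 4 | result 16
after: tot := -1 | acc := 2 | tot := 2 | result 4
verdict: not equivalent; witness: a=-2, b=1


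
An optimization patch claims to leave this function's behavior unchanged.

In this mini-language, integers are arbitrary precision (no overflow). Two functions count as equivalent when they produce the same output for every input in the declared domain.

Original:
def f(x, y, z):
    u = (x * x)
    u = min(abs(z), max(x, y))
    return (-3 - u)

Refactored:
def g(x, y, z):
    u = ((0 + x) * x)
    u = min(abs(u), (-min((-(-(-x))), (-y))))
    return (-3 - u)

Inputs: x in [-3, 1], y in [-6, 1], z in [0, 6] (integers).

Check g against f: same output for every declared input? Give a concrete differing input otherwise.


There is a counterexample at x=-3, y=1, z=0: -3 on one side, -4 on the other.
f: u becomes 9; next u becomes 0; next final value -3
g: u becomes 9; next u becomes 1; next final value -4
verdict: not equivalent; witness: x=-3, y=1, z=0


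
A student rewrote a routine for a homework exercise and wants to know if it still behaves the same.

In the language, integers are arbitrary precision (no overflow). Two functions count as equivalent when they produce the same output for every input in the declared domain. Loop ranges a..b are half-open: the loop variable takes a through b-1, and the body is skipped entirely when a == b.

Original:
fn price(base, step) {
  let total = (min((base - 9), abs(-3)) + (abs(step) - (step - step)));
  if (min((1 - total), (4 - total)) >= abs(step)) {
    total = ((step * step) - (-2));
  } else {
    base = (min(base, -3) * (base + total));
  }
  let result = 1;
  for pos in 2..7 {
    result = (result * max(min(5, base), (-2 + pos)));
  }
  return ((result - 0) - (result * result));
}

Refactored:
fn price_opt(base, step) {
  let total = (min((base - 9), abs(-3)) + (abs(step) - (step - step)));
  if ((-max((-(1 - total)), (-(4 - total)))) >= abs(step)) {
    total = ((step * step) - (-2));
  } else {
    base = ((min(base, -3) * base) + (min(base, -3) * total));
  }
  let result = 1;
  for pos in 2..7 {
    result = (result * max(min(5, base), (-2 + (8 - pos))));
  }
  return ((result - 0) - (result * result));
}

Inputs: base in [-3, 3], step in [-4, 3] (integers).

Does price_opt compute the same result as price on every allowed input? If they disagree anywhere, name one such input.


The two are interchangeable: constant usage differs; and min/max/abs usage differs; and arithmetic usage differs, and every declared input agrees.
As a probe, take base=-2, step=0: price runs total = -11; (min((1 - total), (4 - total)) >= abs(step)) -> true; total = 2; result = 1; [pos=2]; result = 0; [pos=3]; result = 0; [pos=4]; result = 0; [pos=5]; result = 0; [pos=6]; result = 0; return 0; price_opt runs total = -11; ((-max((-(1 - total)), (-(4 - total)))) >= abs(step)) -> true; total = 2; result = 1; [pos=2]; result = 4; [pos=3]; result = 12; [pos=4]; result = 24; [pos=5]; result = 24; [pos=6]; result = 0; return 0; both end at 0.
An exhaustive pass over the 56 declared inputs shows identical outputs.
verdict: equivalent


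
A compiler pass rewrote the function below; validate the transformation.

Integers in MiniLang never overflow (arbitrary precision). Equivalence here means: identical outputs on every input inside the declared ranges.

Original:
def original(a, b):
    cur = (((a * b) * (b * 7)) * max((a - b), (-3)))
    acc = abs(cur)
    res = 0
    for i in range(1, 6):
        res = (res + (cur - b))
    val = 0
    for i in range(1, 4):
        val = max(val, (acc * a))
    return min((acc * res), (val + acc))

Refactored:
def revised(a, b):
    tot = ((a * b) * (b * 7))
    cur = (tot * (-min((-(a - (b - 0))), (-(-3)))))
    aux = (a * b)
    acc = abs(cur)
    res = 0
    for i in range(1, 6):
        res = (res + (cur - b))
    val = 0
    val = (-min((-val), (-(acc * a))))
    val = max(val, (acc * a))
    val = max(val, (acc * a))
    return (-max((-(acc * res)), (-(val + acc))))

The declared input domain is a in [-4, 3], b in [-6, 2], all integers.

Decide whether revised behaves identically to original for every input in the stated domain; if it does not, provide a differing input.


Changes here: constant usage differs; also loop structure differs; also local variable names differ; also arithmetic usage differs; also statement counts differ; also min/max/abs usage differs; the full 72-point sweep finds no disagreement.
verdict: equivalent
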